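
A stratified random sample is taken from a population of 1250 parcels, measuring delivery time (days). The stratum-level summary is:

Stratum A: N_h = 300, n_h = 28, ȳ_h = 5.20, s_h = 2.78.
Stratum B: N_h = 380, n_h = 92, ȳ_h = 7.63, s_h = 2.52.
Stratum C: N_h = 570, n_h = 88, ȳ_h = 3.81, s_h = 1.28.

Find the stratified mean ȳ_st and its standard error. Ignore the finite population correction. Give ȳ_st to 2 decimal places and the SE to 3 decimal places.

ȳ_st = Σ W_h ȳ_h = (300·5.20 + 380·7.63 + 570·3.81)/1250 = 5.30488
V̂(ȳ_st) = Σ W_h² s_h²/n_h, with W_h = N_h/N and N = 1250:
  stratum A: (300/1250)²·2.78²/28 = 0.0158984
  stratum B: (380/1250)²·2.52²/92 = 0.00637911
  stratum C: (570/1250)²·1.28²/88 = 0.00387139
V̂(ȳ_st) = 0.0261489
SE(ȳ_st) = √0.0261489 = 0.161706

ȳ_st ≈ 5.30, SE ≈ 0.162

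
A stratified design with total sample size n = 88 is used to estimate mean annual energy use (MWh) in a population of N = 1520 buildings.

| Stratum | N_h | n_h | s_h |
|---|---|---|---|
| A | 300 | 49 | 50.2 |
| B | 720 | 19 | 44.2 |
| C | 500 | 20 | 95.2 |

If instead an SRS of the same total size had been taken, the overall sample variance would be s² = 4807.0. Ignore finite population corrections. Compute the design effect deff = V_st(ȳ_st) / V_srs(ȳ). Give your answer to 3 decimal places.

deff ≈ 1.357

V̂(ȳ_st) = Σ W_h² s_h²/n_h, with W_h = N_h/N and N = 1520:
  stratum A: (300/1520)²·50.2²/49 = 2.0034
  stratum B: (720/1520)²·44.2²/19 = 23.0711
  stratum C: (500/1520)²·95.2²/20 = 49.0339
V_st = 74.1085
V_srs = s²/n = 4807.0/88 = 54.625
deff = V_st / V_srs = 74.1085/54.625 = 1.3567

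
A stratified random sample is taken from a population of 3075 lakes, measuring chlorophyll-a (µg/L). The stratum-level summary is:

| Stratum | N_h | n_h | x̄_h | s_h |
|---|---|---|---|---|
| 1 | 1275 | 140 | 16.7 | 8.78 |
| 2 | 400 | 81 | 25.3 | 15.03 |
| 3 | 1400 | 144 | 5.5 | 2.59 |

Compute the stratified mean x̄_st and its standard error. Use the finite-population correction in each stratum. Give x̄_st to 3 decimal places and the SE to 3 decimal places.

x̄_st = Σ W_h x̄_h = (1275·16.7 + 400·25.3 + 1400·5.5)/3075 = 12.71951
V̂(x̄_st) = Σ W_h² (1 − n_h/N_h) s_h²/n_h, with W_h = N_h/N and N = 3075:
  stratum 1: (1275/3075)²·(1 − 140/1275)·8.78²/140 = 0.0842707
  stratum 2: (400/3075)²·(1 − 81/400)·15.03²/81 = 0.0376351
  stratum 3: (1400/3075)²·(1 − 144/1400)·2.59²/144 = 0.00866292
V̂(x̄_st) = 0.130569
SE(x̄_st) = √0.130569 = 0.361343

x̄_st ≈ 12.720, SE ≈ 0.361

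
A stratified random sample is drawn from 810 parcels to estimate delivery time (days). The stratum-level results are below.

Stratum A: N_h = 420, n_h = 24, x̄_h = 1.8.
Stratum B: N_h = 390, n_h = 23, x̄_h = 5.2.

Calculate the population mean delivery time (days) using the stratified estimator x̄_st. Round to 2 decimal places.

x̄_st ≈ 3.44

N = Σ N_h = 810. Stratum weights W_h = N_h/N.
x̄_st = (420·1.8 + 390·5.2) / 810 = 3.4370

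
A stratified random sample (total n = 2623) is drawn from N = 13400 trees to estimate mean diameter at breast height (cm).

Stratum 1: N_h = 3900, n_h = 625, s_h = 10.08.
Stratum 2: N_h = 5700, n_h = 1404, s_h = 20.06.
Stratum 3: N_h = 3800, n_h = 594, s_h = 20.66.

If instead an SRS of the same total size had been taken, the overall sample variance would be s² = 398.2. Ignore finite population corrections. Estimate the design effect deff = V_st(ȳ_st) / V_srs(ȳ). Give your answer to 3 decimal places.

deff ≈ 0.813

V̂(ȳ_st) = Σ W_h² s_h²/n_h, with W_h = N_h/N and N = 13400:
  stratum 1: (3900/13400)²·10.08²/625 = 0.0137708
  stratum 2: (5700/13400)²·20.06²/1404 = 0.0518603
  stratum 3: (3800/13400)²·20.66²/594 = 0.0577872
V_st = 0.123418
V_srs = s²/n = 398.2/2623 = 0.151811
deff = V_st / V_srs = 0.123418/0.151811 = 0.8130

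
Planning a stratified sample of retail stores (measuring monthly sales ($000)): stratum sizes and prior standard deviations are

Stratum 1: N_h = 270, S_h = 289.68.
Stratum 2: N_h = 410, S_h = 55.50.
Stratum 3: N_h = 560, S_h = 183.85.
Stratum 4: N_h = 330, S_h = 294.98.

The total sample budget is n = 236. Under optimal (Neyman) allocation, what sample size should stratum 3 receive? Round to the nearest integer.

Neyman allocation: n_h = n · N_h S_h / Σ N_i S_i, with n = 236.
  stratum 1: N_h·S_h = 270·289.68 = 78213.60
  stratum 2: N_h·S_h = 410·55.50 = 22755.00
  stratum 3: N_h·S_h = 560·183.85 = 102956.00
  stratum 4: N_h·S_h = 330·294.98 = 97343.40
Σ N_h S_h = 301268.00
n for stratum 3 = 236·102956.00/301268.00 = 80.651 → 81

81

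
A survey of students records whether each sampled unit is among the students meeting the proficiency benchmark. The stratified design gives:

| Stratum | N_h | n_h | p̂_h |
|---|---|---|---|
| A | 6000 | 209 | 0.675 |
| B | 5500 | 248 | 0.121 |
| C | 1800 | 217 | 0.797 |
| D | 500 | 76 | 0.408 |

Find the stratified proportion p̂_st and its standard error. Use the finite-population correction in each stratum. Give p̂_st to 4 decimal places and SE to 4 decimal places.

p̂_st ≈ 0.4604, SE ≈ 0.0165

N = 13800; stratum weights W_h = N_h/N.
p̂_st = Σ W_h p̂_h = (6000·0.675 + 5500·0.121 + 1800·0.797 + 500·0.408)/13800 = 0.46044
V̂(p̂_st) = Σ W_h² (1 − n_h/N_h) p̂_h(1−p̂_h)/(n_h−1):
  stratum A: (6000/13800)²·(1 − 209/6000)·0.675·0.325/208 = 0.000192429
  stratum B: (5500/13800)²·(1 − 248/5500)·0.121·0.879/247 = 6.5314e-05
  stratum C: (1800/13800)²·(1 − 217/1800)·0.797·0.203/216 = 1.12072e-05
  stratum D: (500/13800)²·(1 − 76/500)·0.408·0.592/75 = 3.58508e-06
V̂(p̂_st) = 0.000272535; SE = √V̂ = 0.0165086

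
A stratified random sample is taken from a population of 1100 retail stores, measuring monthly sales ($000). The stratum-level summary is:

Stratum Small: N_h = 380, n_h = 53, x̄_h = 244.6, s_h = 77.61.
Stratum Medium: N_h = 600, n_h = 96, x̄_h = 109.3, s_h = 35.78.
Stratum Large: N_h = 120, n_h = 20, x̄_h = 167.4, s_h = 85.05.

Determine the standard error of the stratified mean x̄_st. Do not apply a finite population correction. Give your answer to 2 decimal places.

SE(x̄_st) ≈ 4.67

V̂(x̄_st) = Σ W_h² s_h²/n_h, with W_h = N_h/N and N = 1100:
  stratum Small: (380/1100)²·77.61²/53 = 13.5625
  stratum Medium: (600/1100)²·35.78²/96 = 3.96759
  stratum Large: (120/1100)²·85.05²/20 = 4.30423
V̂(x̄_st) = 21.8344
SE(x̄_st) = √21.8344 = 4.67273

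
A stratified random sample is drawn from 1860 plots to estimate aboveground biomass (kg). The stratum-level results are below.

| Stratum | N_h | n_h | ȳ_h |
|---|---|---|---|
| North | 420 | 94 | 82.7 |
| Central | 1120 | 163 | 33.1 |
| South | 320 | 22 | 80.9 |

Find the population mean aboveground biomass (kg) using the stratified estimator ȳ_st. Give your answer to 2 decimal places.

ȳ_st ≈ 52.52

N = Σ N_h = 1860. Stratum weights W_h = N_h/N.
ȳ_st = (420·82.7 + 1120·33.1 + 320·80.9) / 1860 = 52.5237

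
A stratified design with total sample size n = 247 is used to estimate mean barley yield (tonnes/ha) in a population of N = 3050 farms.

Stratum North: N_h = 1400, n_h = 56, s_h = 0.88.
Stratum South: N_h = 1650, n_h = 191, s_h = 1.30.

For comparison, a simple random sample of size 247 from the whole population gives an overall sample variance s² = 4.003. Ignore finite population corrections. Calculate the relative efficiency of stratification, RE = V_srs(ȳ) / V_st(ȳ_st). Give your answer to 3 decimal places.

V̂(ȳ_st) = Σ W_h² s_h²/n_h, with W_h = N_h/N and N = 3050:
  stratum North: (1400/3050)²·0.88²/56 = 0.00291363
  stratum South: (1650/3050)²·1.30²/191 = 0.00258953
V_st = 0.00550316
V_srs = s²/n = 4.003/247 = 0.0162065
Relative efficiency = V_srs / V_st = 0.0162065/0.00550316 = 2.9449

RE ≈ 2.945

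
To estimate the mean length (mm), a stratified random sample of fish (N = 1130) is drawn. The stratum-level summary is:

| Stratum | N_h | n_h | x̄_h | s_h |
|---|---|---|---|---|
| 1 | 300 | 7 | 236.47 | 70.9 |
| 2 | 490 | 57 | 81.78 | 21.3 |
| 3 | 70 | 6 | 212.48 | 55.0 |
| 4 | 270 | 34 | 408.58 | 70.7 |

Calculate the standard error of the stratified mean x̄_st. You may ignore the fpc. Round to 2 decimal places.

SE(x̄_st) ≈ 7.90

V̂(x̄_st) = Σ W_h² s_h²/n_h, with W_h = N_h/N and N = 1130:
  stratum 1: (300/1130)²·70.9²/7 = 50.6151
  stratum 2: (490/1130)²·21.3²/57 = 1.49665
  stratum 3: (70/1130)²·55.0²/6 = 1.9347
  stratum 4: (270/1130)²·70.7²/34 = 8.39326
V̂(x̄_st) = 62.4397
SE(x̄_st) = √62.4397 = 7.90188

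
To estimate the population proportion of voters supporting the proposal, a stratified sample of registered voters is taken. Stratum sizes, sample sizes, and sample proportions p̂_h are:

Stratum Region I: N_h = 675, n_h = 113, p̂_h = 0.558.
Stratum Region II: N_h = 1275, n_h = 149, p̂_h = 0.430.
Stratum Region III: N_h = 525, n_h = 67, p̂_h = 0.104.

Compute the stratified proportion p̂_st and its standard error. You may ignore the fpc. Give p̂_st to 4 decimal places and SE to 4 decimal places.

N = 2475; stratum weights W_h = N_h/N.
p̂_st = Σ W_h p̂_h = (675·0.558 + 1275·0.430 + 525·0.104)/2475 = 0.39576
V̂(p̂_st) = Σ W_h² p̂_h(1−p̂_h)/(n_h−1):
  stratum Region I: (675/2475)²·0.558·0.442/112 = 0.000163793
  stratum Region II: (1275/2475)²·0.430·0.570/148 = 0.000439493
  stratum Region III: (525/2475)²·0.104·0.896/66 = 6.35281e-05
V̂(p̂_st) = 0.000666814; SE = √V̂ = 0.0258227

p̂_st ≈ 0.3958, SE ≈ 0.0258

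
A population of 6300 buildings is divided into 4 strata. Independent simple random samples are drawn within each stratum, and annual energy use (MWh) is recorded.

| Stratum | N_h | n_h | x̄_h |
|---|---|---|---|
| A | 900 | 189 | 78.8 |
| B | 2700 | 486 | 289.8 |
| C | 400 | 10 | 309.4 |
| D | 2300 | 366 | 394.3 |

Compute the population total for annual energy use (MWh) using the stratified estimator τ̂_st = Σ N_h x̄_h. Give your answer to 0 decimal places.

τ̂_st = Σ N_h x̄_h = 900·78.8 + 2700·289.8 + 400·309.4 + 2300·394.3 = 1884030

τ̂_st ≈ 1884030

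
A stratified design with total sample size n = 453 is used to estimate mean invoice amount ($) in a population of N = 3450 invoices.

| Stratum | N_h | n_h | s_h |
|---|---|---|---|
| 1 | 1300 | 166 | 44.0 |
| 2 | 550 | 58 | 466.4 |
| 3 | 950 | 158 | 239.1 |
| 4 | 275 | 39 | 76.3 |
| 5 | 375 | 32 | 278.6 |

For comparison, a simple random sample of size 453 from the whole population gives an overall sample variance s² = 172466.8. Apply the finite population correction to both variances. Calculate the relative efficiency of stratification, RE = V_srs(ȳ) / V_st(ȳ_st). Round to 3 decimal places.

V̂(ȳ_st) = Σ W_h² (1 − n_h/N_h) s_h²/n_h, with W_h = N_h/N and N = 3450:
  stratum 1: (1300/3450)²·(1 − 166/1300)·44.0²/166 = 1.44449
  stratum 2: (550/3450)²·(1 − 58/550)·466.4²/58 = 85.2666
  stratum 3: (950/3450)²·(1 − 158/950)·239.1²/158 = 22.8724
  stratum 4: (275/3450)²·(1 − 39/275)·76.3²/39 = 0.813937
  stratum 5: (375/3450)²·(1 − 32/375)·278.6²/32 = 26.212
V_st = 136.609
V_srs = (1 − 453/3450)·172466.8/453 = 330.731
Relative efficiency = V_srs / V_st = 330.731/136.609 = 2.4210

RE ≈ 2.421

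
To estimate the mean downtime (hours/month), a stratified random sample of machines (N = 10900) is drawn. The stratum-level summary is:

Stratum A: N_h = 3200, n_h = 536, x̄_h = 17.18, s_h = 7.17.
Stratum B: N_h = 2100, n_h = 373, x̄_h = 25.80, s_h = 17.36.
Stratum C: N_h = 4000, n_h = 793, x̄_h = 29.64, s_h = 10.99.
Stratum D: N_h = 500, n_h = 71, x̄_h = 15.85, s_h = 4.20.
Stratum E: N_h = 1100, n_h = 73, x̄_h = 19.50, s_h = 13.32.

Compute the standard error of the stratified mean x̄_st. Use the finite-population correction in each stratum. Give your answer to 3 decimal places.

V̂(x̄_st) = Σ W_h² (1 − n_h/N_h) s_h²/n_h, with W_h = N_h/N and N = 10900:
  stratum A: (3200/10900)²·(1 − 536/3200)·7.17²/536 = 0.00688184
  stratum B: (2100/10900)²·(1 − 373/2100)·17.36²/373 = 0.0246632
  stratum C: (4000/10900)²·(1 − 793/4000)·10.99²/793 = 0.0164448
  stratum D: (500/10900)²·(1 − 71/500)·4.20²/71 = 0.000448554
  stratum E: (1100/10900)²·(1 − 73/1100)·13.32²/73 = 0.0231098
V̂(x̄_st) = 0.0715481
SE(x̄_st) = √0.0715481 = 0.267485

SE(x̄_st) ≈ 0.267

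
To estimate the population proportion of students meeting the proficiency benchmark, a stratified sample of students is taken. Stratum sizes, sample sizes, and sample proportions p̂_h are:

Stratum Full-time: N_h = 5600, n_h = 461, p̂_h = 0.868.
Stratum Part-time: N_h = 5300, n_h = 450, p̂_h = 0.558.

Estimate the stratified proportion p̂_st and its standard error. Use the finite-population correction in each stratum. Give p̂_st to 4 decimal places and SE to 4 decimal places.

p̂_st ≈ 0.7173, SE ≈ 0.0134

N = 10900; stratum weights W_h = N_h/N.
p̂_st = Σ W_h p̂_h = (5600·0.868 + 5300·0.558)/10900 = 0.71727
V̂(p̂_st) = Σ W_h² (1 − n_h/N_h) p̂_h(1−p̂_h)/(n_h−1):
  stratum Full-time: (5600/10900)²·(1 − 461/5600)·0.868·0.132/460 = 6.03322e-05
  stratum Part-time: (5300/10900)²·(1 − 450/5300)·0.558·0.442/449 = 0.000118843
V̂(p̂_st) = 0.000179176; SE = √V̂ = 0.0133856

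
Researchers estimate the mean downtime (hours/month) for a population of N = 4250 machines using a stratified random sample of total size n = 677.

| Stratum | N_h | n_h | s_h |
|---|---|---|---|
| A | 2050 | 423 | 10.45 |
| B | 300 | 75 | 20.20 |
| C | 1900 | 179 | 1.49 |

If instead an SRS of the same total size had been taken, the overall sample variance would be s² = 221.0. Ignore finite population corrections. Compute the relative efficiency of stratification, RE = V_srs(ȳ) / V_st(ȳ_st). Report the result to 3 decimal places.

RE ≈ 3.641

V̂(ȳ_st) = Σ W_h² s_h²/n_h, with W_h = N_h/N and N = 4250:
  stratum A: (2050/4250)²·10.45²/423 = 0.0600651
  stratum B: (300/4250)²·20.20²/75 = 0.0271085
  stratum C: (1900/4250)²·1.49²/179 = 0.00247884
V_st = 0.0896525
V_srs = s²/n = 221.0/677 = 0.32644
Relative efficiency = V_srs / V_st = 0.32644/0.0896525 = 3.6412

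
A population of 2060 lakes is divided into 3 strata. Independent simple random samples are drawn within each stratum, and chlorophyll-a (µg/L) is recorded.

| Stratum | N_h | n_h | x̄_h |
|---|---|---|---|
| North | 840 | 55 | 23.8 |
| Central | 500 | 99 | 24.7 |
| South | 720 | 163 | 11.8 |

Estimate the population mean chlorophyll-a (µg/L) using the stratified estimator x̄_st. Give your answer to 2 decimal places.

x̄_st ≈ 19.82

N = Σ N_h = 2060. Stratum weights W_h = N_h/N.
x̄_st = (840·23.8 + 500·24.7 + 720·11.8) / 2060 = 19.8243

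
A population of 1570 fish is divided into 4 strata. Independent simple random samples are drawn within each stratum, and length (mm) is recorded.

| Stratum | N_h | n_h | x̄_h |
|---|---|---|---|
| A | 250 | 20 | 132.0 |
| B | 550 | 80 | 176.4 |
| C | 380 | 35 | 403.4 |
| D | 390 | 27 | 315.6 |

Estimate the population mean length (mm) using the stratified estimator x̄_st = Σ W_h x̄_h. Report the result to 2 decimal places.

N = Σ N_h = 1570. Stratum weights W_h = N_h/N.
x̄_st = (250·132.0 + 550·176.4 + 380·403.4 + 390·315.6) / 1570 = 258.8510

x̄_st ≈ 258.85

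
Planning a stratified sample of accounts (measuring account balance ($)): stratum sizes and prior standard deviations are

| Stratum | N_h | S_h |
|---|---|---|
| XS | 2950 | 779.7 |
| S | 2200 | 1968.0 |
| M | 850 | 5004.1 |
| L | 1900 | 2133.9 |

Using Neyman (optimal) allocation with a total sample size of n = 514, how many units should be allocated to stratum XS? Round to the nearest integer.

Neyman allocation: n_h = n · N_h S_h / Σ N_i S_i, with n = 514.
  stratum XS: N_h·S_h = 2950·779.7 = 2300115.00
  stratum S: N_h·S_h = 2200·1968.0 = 4329600.00
  stratum M: N_h·S_h = 850·5004.1 = 4253485.00
  stratum L: N_h·S_h = 1900·2133.9 = 4054410.00
Σ N_h S_h = 14937610.00
n for stratum XS = 514·2300115.00/14937610.00 = 79.146 → 79

79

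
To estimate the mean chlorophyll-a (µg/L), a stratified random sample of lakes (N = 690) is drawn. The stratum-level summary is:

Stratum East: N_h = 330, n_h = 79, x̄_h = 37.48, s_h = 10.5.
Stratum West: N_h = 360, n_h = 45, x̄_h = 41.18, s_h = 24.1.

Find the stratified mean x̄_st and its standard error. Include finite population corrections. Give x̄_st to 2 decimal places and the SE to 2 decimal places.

x̄_st = Σ W_h x̄_h = (330·37.48 + 360·41.18)/690 = 39.41043
V̂(x̄_st) = Σ W_h² (1 − n_h/N_h) s_h²/n_h, with W_h = N_h/N and N = 690:
  stratum East: (330/690)²·(1 − 79/330)·10.5²/79 = 0.242796
  stratum West: (360/690)²·(1 − 45/360)·24.1²/45 = 3.07423
V̂(x̄_st) = 3.31703
SE(x̄_st) = √3.31703 = 1.82127

x̄_st ≈ 39.41, SE ≈ 1.82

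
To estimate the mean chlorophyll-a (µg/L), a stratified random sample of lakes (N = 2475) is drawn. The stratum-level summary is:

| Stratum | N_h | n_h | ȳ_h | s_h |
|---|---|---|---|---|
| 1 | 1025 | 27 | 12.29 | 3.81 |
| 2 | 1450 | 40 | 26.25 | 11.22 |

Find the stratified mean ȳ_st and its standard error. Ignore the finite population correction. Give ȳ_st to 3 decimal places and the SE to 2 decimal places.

ȳ_st ≈ 20.469, SE ≈ 1.08

ȳ_st = Σ W_h ȳ_h = (1025·12.29 + 1450·26.25)/2475 = 20.46859
V̂(ȳ_st) = Σ W_h² s_h²/n_h, with W_h = N_h/N and N = 2475:
  stratum 1: (1025/2475)²·3.81²/27 = 0.0922112
  stratum 2: (1450/2475)²·11.22²/40 = 1.08022
V̂(ȳ_st) = 1.17243
SE(ȳ_st) = √1.17243 = 1.08279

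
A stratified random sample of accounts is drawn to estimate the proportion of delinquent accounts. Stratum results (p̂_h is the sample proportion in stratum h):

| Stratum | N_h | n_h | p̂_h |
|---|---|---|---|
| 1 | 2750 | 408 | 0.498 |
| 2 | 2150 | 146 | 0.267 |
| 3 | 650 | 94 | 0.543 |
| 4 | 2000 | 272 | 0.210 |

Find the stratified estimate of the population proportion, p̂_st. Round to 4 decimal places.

p̂_st ≈ 0.3598

N = 7550; stratum weights W_h = N_h/N.
p̂_st = Σ W_h p̂_h = (2750·0.498 + 2150·0.267 + 650·0.543 + 2000·0.210)/7550 = 0.35980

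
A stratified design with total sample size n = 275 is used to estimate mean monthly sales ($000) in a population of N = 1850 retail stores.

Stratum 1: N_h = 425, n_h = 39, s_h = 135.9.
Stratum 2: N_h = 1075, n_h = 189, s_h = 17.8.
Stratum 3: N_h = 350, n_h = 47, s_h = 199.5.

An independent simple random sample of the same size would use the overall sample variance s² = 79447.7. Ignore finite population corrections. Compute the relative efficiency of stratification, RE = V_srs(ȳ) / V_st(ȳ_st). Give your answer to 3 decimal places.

RE ≈ 5.171

V̂(ȳ_st) = Σ W_h² s_h²/n_h, with W_h = N_h/N and N = 1850:
  stratum 1: (425/1850)²·135.9²/39 = 24.9924
  stratum 2: (1075/1850)²·17.8²/189 = 0.566046
  stratum 3: (350/1850)²·199.5²/47 = 30.3096
V_st = 55.8681
V_srs = s²/n = 79447.7/275 = 288.901
Relative efficiency = V_srs / V_st = 288.901/55.8681 = 5.1711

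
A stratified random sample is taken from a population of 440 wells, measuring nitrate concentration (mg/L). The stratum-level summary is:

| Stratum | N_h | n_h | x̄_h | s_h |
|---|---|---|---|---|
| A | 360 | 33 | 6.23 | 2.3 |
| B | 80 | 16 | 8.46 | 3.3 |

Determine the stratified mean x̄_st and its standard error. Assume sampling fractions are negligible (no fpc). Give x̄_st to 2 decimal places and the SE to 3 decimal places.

x̄_st ≈ 6.64, SE ≈ 0.360

x̄_st = Σ W_h x̄_h = (360·6.23 + 80·8.46)/440 = 6.63545
V̂(x̄_st) = Σ W_h² s_h²/n_h, with W_h = N_h/N and N = 440:
  stratum A: (360/440)²·2.3²/33 = 0.10731
  stratum B: (80/440)²·3.3²/16 = 0.0225
V̂(x̄_st) = 0.12981
SE(x̄_st) = √0.12981 = 0.360292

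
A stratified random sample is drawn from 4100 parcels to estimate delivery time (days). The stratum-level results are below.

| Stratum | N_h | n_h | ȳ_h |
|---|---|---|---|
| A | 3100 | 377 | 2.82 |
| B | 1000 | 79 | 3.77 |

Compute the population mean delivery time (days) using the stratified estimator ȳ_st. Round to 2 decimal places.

ȳ_st ≈ 3.05

N = Σ N_h = 4100. Stratum weights W_h = N_h/N.
ȳ_st = (3100·2.82 + 1000·3.77) / 4100 = 3.0517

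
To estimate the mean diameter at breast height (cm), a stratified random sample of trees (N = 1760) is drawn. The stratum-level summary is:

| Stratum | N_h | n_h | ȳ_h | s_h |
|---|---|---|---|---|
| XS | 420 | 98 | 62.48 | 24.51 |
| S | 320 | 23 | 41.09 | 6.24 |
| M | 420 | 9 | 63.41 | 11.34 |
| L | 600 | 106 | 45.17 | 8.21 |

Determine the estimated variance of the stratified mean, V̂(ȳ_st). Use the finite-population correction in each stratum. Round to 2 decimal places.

V̂(ȳ_st) ≈ 1.18

V̂(ȳ_st) = Σ W_h² (1 − n_h/N_h) s_h²/n_h, with W_h = N_h/N and N = 1760:
  stratum XS: (420/1760)²·(1 − 98/420)·24.51²/98 = 0.267633
  stratum S: (320/1760)²·(1 − 23/320)·6.24²/23 = 0.0519425
  stratum M: (420/1760)²·(1 − 9/420)·11.34²/9 = 0.79625
  stratum L: (600/1760)²·(1 − 106/600)·8.21²/106 = 0.0608462
V̂(ȳ_st) = 1.17667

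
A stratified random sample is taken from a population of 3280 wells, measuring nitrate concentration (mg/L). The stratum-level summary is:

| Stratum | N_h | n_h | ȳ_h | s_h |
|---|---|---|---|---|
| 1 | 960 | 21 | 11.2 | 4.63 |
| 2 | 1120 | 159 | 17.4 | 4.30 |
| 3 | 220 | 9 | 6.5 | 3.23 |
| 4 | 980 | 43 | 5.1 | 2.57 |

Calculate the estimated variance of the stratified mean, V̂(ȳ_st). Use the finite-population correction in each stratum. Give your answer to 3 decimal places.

V̂(ȳ_st) ≈ 0.115

V̂(ȳ_st) = Σ W_h² (1 − n_h/N_h) s_h²/n_h, with W_h = N_h/N and N = 3280:
  stratum 1: (960/3280)²·(1 − 21/960)·4.63²/21 = 0.0855326
  stratum 2: (1120/3280)²·(1 − 159/1120)·4.30²/159 = 0.0116341
  stratum 3: (220/3280)²·(1 − 9/220)·3.23²/9 = 0.00500173
  stratum 4: (980/3280)²·(1 − 43/980)·2.57²/43 = 0.0131104
V̂(ȳ_st) = 0.115279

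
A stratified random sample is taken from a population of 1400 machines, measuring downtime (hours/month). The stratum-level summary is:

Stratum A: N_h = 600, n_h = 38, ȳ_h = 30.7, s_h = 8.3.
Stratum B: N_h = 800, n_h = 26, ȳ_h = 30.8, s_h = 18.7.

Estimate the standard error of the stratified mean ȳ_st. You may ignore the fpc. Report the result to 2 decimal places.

V̂(ȳ_st) = Σ W_h² s_h²/n_h, with W_h = N_h/N and N = 1400:
  stratum A: (600/1400)²·8.3²/38 = 0.332981
  stratum B: (800/1400)²·18.7²/26 = 4.39171
V̂(ȳ_st) = 4.72469
SE(ȳ_st) = √4.72469 = 2.17364

SE(ȳ_st) ≈ 2.17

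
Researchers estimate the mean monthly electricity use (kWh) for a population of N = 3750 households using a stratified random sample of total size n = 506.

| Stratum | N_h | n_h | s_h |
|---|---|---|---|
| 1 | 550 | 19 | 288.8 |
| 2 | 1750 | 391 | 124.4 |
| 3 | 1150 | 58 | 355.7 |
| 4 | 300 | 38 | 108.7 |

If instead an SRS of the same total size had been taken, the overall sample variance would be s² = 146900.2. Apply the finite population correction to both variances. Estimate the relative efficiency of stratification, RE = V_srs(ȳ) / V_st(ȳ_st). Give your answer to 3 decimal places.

V̂(ȳ_st) = Σ W_h² (1 − n_h/N_h) s_h²/n_h, with W_h = N_h/N and N = 3750:
  stratum 1: (550/3750)²·(1 − 19/550)·288.8²/19 = 91.1665
  stratum 2: (1750/3750)²·(1 − 391/1750)·124.4²/391 = 6.69359
  stratum 3: (1150/3750)²·(1 − 58/1150)·355.7²/58 = 194.804
  stratum 4: (300/3750)²·(1 − 38/300)·108.7²/38 = 1.73794
V_st = 294.402
V_srs = (1 − 506/3750)·146900.2/506 = 251.143
Relative efficiency = V_srs / V_st = 251.143/294.402 = 0.8531

RE ≈ 0.853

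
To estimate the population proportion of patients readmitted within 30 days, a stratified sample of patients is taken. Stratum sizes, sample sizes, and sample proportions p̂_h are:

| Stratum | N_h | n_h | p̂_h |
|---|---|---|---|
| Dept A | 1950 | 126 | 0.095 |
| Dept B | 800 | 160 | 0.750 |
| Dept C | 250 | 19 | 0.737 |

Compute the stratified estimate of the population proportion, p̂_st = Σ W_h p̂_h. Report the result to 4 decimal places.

p̂_st ≈ 0.3232

N = 3000; stratum weights W_h = N_h/N.
p̂_st = Σ W_h p̂_h = (1950·0.095 + 800·0.750 + 250·0.737)/3000 = 0.32317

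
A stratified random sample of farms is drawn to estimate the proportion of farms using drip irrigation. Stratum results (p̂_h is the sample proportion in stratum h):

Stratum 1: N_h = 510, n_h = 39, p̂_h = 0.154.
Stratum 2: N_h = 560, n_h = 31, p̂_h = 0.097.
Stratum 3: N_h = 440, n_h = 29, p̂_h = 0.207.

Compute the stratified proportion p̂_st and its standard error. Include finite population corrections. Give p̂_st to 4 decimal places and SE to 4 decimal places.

N = 1510; stratum weights W_h = N_h/N.
p̂_st = Σ W_h p̂_h = (510·0.154 + 560·0.097 + 440·0.207)/1510 = 0.14830
V̂(p̂_st) = Σ W_h² (1 − n_h/N_h) p̂_h(1−p̂_h)/(n_h−1):
  stratum 1: (510/1510)²·(1 − 39/510)·0.154·0.846/38 = 0.000361197
  stratum 2: (560/1510)²·(1 − 31/560)·0.097·0.903/30 = 0.000379339
  stratum 3: (440/1510)²·(1 − 29/440)·0.207·0.793/28 = 0.000464971
V̂(p̂_st) = 0.00120551; SE = √V̂ = 0.0347204

p̂_st ≈ 0.1483, SE ≈ 0.0347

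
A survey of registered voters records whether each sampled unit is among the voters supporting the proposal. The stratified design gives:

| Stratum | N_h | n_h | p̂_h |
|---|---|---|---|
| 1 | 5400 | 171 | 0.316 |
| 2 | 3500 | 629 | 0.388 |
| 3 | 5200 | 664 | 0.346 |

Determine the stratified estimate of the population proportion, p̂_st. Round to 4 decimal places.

N = 14100; stratum weights W_h = N_h/N.
p̂_st = Σ W_h p̂_h = (5400·0.316 + 3500·0.388 + 5200·0.346)/14100 = 0.34494

p̂_st ≈ 0.3449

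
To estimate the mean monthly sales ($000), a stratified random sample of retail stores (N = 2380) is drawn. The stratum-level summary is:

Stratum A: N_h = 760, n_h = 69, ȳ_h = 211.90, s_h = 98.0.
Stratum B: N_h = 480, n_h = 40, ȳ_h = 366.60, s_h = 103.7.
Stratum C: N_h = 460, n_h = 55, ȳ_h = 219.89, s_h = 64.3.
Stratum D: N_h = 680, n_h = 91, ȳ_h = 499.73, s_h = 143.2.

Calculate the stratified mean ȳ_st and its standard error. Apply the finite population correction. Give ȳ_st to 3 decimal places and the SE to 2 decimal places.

ȳ_st = Σ W_h ȳ_h = (760·211.90 + 480·366.60 + 460·219.89 + 680·499.73)/2380 = 326.88143
V̂(ȳ_st) = Σ W_h² (1 − n_h/N_h) s_h²/n_h, with W_h = N_h/N and N = 2380:
  stratum A: (760/2380)²·(1 − 69/760)·98.0²/69 = 12.9045
  stratum B: (480/2380)²·(1 − 40/480)·103.7²/40 = 10.0239
  stratum C: (460/2380)²·(1 − 55/460)·64.3²/55 = 2.4724
  stratum D: (680/2380)²·(1 − 91/680)·143.2²/91 = 15.9336
V̂(ȳ_st) = 41.3344
SE(ȳ_st) = √41.3344 = 6.42919

ȳ_st ≈ 326.881, SE ≈ 6.43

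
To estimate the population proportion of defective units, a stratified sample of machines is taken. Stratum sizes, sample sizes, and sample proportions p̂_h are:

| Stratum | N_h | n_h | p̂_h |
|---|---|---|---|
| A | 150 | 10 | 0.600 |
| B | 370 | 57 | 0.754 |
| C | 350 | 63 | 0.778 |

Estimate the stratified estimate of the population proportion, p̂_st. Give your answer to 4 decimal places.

p̂_st ≈ 0.7371

N = 870; stratum weights W_h = N_h/N.
p̂_st = Σ W_h p̂_h = (150·0.600 + 370·0.754 + 350·0.778)/870 = 0.73710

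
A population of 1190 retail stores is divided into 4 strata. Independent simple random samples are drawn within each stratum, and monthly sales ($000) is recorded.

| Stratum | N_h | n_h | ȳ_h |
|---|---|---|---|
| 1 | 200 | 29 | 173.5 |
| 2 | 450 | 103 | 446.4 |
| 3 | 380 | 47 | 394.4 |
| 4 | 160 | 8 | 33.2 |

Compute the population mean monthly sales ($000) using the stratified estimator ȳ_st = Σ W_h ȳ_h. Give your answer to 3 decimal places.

N = Σ N_h = 1190. Stratum weights W_h = N_h/N.
ȳ_st = (200·173.5 + 450·446.4 + 380·394.4 + 160·33.2) / 1190 = 328.37311

ȳ_st ≈ 328.373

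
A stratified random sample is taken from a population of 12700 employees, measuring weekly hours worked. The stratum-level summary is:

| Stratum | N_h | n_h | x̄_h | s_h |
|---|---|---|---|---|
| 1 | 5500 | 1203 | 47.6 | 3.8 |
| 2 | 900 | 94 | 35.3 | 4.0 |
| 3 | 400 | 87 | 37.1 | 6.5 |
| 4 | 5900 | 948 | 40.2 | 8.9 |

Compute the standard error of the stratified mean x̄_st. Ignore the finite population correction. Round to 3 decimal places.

SE(x̄_st) ≈ 0.147

V̂(x̄_st) = Σ W_h² s_h²/n_h, with W_h = N_h/N and N = 12700:
  stratum 1: (5500/12700)²·3.8²/1203 = 0.00225123
  stratum 2: (900/12700)²·4.0²/94 = 0.00085481
  stratum 3: (400/12700)²·6.5²/87 = 0.000481748
  stratum 4: (5900/12700)²·8.9²/948 = 0.018033
V̂(x̄_st) = 0.0216208
SE(x̄_st) = √0.0216208 = 0.14704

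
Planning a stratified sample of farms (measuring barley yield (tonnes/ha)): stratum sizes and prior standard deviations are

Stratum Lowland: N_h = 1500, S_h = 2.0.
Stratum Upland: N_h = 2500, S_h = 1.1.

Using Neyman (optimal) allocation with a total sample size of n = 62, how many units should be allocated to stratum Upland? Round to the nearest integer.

30

Neyman allocation: n_h = n · N_h S_h / Σ N_i S_i, with n = 62.
  stratum Lowland: N_h·S_h = 1500·2.0 = 3000.00
  stratum Upland: N_h·S_h = 2500·1.1 = 2750.00
Σ N_h S_h = 5750.00
n for stratum Upland = 62·2750.00/5750.00 = 29.652 → 30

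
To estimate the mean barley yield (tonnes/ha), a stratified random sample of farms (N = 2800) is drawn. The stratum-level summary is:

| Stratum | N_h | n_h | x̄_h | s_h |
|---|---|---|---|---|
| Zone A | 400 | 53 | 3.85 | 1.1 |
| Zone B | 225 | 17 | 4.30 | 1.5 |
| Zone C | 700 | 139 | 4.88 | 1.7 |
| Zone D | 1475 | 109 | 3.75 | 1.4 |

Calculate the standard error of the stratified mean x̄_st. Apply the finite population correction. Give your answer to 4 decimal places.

SE(x̄_st) ≈ 0.0828

V̂(x̄_st) = Σ W_h² (1 − n_h/N_h) s_h²/n_h, with W_h = N_h/N and N = 2800:
  stratum Zone A: (400/2800)²·(1 − 53/400)·1.1²/53 = 0.000404188
  stratum Zone B: (225/2800)²·(1 − 17/225)·1.5²/17 = 0.000790066
  stratum Zone C: (700/2800)²·(1 − 139/700)·1.7²/139 = 0.00104142
  stratum Zone D: (1475/2800)²·(1 − 109/1475)·1.4²/109 = 0.00462122
V̂(x̄_st) = 0.00685689
SE(x̄_st) = √0.00685689 = 0.0828064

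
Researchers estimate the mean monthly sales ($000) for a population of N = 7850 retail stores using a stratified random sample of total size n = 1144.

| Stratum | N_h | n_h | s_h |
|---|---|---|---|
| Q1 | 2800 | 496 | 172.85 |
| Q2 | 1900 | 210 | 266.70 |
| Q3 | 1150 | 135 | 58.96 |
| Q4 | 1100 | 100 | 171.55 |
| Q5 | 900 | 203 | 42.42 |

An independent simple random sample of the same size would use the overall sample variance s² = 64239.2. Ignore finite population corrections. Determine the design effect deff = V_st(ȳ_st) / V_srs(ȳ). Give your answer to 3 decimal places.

V̂(ȳ_st) = Σ W_h² s_h²/n_h, with W_h = N_h/N and N = 7850:
  stratum Q1: (2800/7850)²·172.85²/496 = 7.66362
  stratum Q2: (1900/7850)²·266.70²/210 = 19.8424
  stratum Q3: (1150/7850)²·58.96²/135 = 0.552634
  stratum Q4: (1100/7850)²·171.55²/100 = 5.77866
  stratum Q5: (900/7850)²·42.42²/203 = 0.116517
V_st = 33.9539
V_srs = s²/n = 64239.2/1144 = 56.1531
deff = V_st / V_srs = 33.9539/56.1531 = 0.6047

deff ≈ 0.605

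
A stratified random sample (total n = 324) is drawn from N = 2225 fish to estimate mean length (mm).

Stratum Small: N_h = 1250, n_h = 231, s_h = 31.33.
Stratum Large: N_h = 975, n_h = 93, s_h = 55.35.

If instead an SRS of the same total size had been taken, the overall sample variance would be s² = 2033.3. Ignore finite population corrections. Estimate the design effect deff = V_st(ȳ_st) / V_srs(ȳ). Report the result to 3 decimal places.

deff ≈ 1.222

V̂(ȳ_st) = Σ W_h² s_h²/n_h, with W_h = N_h/N and N = 2225:
  stratum Small: (1250/2225)²·31.33²/231 = 1.34112
  stratum Large: (975/2225)²·55.35²/93 = 6.3256
V_st = 7.66672
V_srs = s²/n = 2033.3/324 = 6.27562
deff = V_st / V_srs = 7.66672/6.27562 = 1.2217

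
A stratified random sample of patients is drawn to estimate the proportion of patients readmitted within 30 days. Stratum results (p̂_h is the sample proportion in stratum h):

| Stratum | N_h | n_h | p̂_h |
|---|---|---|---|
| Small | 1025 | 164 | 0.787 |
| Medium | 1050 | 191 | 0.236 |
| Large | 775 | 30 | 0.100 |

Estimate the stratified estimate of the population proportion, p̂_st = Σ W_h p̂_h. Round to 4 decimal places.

N = 2850; stratum weights W_h = N_h/N.
p̂_st = Σ W_h p̂_h = (1025·0.787 + 1050·0.236 + 775·0.100)/2850 = 0.39718

p̂_st ≈ 0.3972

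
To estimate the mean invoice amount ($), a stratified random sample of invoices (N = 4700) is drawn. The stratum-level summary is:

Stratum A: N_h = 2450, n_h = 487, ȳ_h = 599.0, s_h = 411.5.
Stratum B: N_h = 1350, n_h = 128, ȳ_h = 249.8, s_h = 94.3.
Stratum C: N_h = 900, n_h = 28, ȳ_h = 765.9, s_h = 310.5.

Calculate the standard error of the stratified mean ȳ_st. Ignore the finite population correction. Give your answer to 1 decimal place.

SE(ȳ_st) ≈ 15.0

V̂(ȳ_st) = Σ W_h² s_h²/n_h, with W_h = N_h/N and N = 4700:
  stratum A: (2450/4700)²·411.5²/487 = 94.4816
  stratum B: (1350/4700)²·94.3²/128 = 5.73172
  stratum C: (900/4700)²·310.5²/28 = 126.257
V̂(ȳ_st) = 226.47
SE(ȳ_st) = √226.47 = 15.0489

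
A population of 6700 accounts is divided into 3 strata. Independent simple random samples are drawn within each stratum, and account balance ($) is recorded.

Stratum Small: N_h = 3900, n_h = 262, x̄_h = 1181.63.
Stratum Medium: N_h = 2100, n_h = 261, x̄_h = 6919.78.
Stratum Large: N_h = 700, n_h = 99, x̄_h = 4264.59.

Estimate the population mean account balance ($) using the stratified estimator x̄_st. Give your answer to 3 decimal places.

N = Σ N_h = 6700. Stratum weights W_h = N_h/N.
x̄_st = (3900·1181.63 + 2100·6919.78 + 700·4264.59) / 6700 = 3302.25493

x̄_st ≈ 3302.255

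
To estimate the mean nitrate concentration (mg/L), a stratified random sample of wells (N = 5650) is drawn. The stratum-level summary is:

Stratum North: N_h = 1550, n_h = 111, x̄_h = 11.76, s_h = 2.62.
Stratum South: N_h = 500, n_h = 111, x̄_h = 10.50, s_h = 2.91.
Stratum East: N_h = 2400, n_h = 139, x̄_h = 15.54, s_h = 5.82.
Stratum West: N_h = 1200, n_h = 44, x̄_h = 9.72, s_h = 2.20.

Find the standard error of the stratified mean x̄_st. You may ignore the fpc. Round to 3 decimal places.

SE(x̄_st) ≈ 0.233

V̂(x̄_st) = Σ W_h² s_h²/n_h, with W_h = N_h/N and N = 5650:
  stratum North: (1550/5650)²·2.62²/111 = 0.00465421
  stratum South: (500/5650)²·2.91²/111 = 0.000597456
  stratum East: (2400/5650)²·5.82²/139 = 0.04397
  stratum West: (1200/5650)²·2.20²/44 = 0.00496202
V̂(x̄_st) = 0.0541837
SE(x̄_st) = √0.0541837 = 0.232774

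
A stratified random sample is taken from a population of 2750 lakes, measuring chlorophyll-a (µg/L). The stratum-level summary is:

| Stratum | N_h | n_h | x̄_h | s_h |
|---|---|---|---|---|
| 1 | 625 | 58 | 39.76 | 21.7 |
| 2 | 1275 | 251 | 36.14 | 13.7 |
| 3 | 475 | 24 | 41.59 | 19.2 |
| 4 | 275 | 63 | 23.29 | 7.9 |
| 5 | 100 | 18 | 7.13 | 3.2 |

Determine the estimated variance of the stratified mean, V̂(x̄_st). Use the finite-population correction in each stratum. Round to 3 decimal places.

V̂(x̄_st) ≈ 0.953

V̂(x̄_st) = Σ W_h² (1 − n_h/N_h) s_h²/n_h, with W_h = N_h/N and N = 2750:
  stratum 1: (625/2750)²·(1 − 58/625)·21.7²/58 = 0.380443
  stratum 2: (1275/2750)²·(1 − 251/1275)·13.7²/251 = 0.129096
  stratum 3: (475/2750)²·(1 − 24/475)·19.2²/24 = 0.435107
  stratum 4: (275/2750)²·(1 − 63/275)·7.9²/63 = 0.00763689
  stratum 5: (100/2750)²·(1 − 18/100)·3.2²/18 = 0.000616845
V̂(x̄_st) = 0.952899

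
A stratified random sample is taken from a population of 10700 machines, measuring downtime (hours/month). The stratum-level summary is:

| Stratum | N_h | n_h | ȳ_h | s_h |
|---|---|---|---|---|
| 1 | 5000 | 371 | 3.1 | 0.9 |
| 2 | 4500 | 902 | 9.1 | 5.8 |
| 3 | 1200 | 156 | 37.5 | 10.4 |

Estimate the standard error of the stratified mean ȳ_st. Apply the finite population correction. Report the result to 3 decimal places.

V̂(ȳ_st) = Σ W_h² (1 − n_h/N_h) s_h²/n_h, with W_h = N_h/N and N = 10700:
  stratum 1: (5000/10700)²·(1 − 371/5000)·0.9²/371 = 0.000441368
  stratum 2: (4500/10700)²·(1 − 902/4500)·5.8²/902 = 0.00527419
  stratum 3: (1200/10700)²·(1 − 156/1200)·10.4²/156 = 0.00758676
V̂(ȳ_st) = 0.0133023
SE(ȳ_st) = √0.0133023 = 0.115336

SE(ȳ_st) ≈ 0.115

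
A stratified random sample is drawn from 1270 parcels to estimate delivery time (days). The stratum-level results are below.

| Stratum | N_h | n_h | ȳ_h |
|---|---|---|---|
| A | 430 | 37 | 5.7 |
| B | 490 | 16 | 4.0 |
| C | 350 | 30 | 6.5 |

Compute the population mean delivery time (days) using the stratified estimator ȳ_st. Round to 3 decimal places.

N = Σ N_h = 1270. Stratum weights W_h = N_h/N.
ȳ_st = (430·5.7 + 490·4.0 + 350·6.5) / 1270 = 5.26457

ȳ_st ≈ 5.265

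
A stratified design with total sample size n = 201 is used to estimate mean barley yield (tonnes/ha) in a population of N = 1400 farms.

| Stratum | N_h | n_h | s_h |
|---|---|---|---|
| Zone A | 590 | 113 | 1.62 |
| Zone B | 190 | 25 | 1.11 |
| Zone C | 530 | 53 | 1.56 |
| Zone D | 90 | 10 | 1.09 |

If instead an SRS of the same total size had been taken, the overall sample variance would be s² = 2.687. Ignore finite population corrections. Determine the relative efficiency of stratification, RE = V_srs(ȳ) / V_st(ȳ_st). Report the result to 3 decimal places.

V̂(ȳ_st) = Σ W_h² s_h²/n_h, with W_h = N_h/N and N = 1400:
  stratum Zone A: (590/1400)²·1.62²/113 = 0.00412477
  stratum Zone B: (190/1400)²·1.11²/25 = 0.000907731
  stratum Zone C: (530/1400)²·1.56²/53 = 0.00658065
  stratum Zone D: (90/1400)²·1.09²/10 = 0.000491001
V_st = 0.0121042
V_srs = s²/n = 2.687/201 = 0.0133682
Relative efficiency = V_srs / V_st = 0.0133682/0.0121042 = 1.1044

RE ≈ 1.104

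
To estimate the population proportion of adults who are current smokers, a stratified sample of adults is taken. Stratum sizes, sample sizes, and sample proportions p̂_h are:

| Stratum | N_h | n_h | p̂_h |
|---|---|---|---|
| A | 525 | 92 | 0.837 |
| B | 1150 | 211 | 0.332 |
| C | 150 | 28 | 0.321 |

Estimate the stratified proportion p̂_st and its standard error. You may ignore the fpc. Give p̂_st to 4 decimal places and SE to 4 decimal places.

p̂_st ≈ 0.4764, SE ≈ 0.0245

N = 1825; stratum weights W_h = N_h/N.
p̂_st = Σ W_h p̂_h = (525·0.837 + 1150·0.332 + 150·0.321)/1825 = 0.47637
V̂(p̂_st) = Σ W_h² p̂_h(1−p̂_h)/(n_h−1):
  stratum A: (525/1825)²·0.837·0.163/91 = 0.000124069
  stratum B: (1150/1825)²·0.332·0.668/210 = 0.000419339
  stratum C: (150/1825)²·0.321·0.679/27 = 5.45341e-05
V̂(p̂_st) = 0.000597942; SE = √V̂ = 0.0244529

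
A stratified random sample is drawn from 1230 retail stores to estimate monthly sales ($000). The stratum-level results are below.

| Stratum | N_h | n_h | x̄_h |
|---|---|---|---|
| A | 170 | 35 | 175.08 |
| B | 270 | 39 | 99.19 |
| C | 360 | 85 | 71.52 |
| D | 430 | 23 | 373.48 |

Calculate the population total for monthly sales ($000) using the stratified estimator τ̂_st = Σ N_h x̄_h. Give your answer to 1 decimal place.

τ̂_st = Σ N_h x̄_h = 170·175.08 + 270·99.19 + 360·71.52 + 430·373.48 = 242888.5

τ̂_st ≈ 242888.5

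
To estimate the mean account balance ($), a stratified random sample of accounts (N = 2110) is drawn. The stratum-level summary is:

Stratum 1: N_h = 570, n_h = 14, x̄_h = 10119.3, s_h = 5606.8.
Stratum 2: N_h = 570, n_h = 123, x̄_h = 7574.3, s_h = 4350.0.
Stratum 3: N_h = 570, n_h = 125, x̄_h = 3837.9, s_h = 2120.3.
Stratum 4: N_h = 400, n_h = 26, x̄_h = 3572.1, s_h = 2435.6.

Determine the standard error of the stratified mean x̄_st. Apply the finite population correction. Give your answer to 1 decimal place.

SE(x̄_st) ≈ 422.3

V̂(x̄_st) = Σ W_h² (1 − n_h/N_h) s_h²/n_h, with W_h = N_h/N and N = 2110:
  stratum 1: (570/2110)²·(1 − 14/570)·5606.8²/14 = 159841
  stratum 2: (570/2110)²·(1 − 123/570)·4350.0²/123 = 8804.22
  stratum 3: (570/2110)²·(1 − 125/570)·2120.3²/125 = 2049.06
  stratum 4: (400/2110)²·(1 − 26/400)·2435.6²/26 = 7666.64
V̂(x̄_st) = 178360
SE(x̄_st) = √178360 = 422.327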